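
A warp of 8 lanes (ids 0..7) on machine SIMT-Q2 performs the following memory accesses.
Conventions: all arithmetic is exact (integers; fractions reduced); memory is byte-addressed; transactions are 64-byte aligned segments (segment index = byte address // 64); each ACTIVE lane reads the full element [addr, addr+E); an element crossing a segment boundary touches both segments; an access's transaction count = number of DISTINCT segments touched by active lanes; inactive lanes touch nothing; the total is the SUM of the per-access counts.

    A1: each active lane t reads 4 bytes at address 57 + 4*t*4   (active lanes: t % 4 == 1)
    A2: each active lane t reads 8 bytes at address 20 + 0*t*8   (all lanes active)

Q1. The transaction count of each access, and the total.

A1: 2 transactions
A2: 1 transaction

Answer: 2,1; total 3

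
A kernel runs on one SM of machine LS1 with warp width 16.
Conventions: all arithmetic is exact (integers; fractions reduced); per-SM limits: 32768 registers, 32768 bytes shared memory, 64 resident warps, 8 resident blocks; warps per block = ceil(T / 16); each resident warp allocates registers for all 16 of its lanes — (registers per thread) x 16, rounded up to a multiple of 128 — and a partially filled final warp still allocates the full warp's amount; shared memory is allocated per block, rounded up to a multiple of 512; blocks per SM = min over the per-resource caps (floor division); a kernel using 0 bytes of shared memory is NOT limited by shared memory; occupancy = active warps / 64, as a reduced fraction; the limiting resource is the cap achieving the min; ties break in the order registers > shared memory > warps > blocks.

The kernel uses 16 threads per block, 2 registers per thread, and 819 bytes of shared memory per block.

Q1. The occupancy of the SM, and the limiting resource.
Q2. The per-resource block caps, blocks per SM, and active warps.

Answer: occupancy 1/8, limited by blocks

registers: 256 blocks
shared memory: 32 blocks
warps: 64 blocks
blocks: 8 blocks

Answer: 8 blocks, 8 active warps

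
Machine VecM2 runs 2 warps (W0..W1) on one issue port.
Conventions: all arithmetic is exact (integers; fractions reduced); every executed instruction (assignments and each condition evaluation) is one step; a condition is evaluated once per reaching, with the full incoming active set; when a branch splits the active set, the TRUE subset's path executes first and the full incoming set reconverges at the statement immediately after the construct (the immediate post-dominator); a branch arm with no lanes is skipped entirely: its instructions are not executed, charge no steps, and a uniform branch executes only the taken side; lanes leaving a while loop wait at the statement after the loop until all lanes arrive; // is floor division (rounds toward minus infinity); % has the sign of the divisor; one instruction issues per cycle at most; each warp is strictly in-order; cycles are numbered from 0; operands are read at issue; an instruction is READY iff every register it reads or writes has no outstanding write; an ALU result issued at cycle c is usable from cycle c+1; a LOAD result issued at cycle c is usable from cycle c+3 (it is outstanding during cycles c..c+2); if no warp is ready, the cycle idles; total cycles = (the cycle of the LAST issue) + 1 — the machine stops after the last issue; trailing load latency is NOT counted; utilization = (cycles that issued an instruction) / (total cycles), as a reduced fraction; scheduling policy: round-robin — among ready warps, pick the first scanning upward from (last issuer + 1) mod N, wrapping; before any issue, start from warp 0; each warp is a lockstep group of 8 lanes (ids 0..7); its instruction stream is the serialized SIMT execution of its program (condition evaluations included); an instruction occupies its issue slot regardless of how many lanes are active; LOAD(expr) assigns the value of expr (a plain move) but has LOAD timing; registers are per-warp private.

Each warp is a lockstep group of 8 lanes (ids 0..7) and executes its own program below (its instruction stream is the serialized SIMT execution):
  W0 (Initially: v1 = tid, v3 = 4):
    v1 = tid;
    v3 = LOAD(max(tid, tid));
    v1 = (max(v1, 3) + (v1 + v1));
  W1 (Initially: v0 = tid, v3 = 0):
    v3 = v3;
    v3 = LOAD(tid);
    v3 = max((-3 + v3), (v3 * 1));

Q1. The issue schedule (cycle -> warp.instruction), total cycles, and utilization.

cycle 0: W0.I0
cycle 1: W1.I0
cycle 2: W0.I1
cycle 3: W1.I1
cycle 4: W0.I2
cycle 5: idle
cycle 6: W1.I2

Answer: 7 cycles, utilization 6/7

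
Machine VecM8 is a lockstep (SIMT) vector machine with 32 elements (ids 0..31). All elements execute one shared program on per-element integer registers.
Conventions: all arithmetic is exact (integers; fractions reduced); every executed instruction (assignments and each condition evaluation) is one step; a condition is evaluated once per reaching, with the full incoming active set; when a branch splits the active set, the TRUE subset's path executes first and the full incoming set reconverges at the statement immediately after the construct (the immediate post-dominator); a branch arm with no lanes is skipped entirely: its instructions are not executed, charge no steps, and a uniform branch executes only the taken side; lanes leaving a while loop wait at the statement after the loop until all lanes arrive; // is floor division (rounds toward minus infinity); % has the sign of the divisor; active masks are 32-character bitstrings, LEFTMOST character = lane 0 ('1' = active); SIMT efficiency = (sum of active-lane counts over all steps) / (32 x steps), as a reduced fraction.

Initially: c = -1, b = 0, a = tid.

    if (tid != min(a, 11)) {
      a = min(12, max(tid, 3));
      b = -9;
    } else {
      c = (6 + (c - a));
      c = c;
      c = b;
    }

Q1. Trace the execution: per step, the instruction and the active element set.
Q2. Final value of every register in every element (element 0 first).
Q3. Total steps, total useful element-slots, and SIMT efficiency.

step 0: eval (tid != min(a, 11))     11111111111111111111111111111111
step 1: a <- min(12, max(tid, 3))    00000000000011111111111111111111
step 2: b <- -9                      00000000000011111111111111111111
step 3: c <- (6 + (c - a))           11111111111100000000000000000000
step 4: c <- c                       11111111111100000000000000000000
step 5: c <- b                       11111111111100000000000000000000

Answer: 6 steps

c: 0,0,0,0,0,0,0,0,0,0,0,0,-1,-1,-1,-1,-1,-1,-1,-1,-1,-1,-1,-1,-1,-1,-1,-1,-1,-1,-1,-1
b: 0,0,0,0,0,0,0,0,0,0,0,0,-9,-9,-9,-9,-9,-9,-9,-9,-9,-9,-9,-9,-9,-9,-9,-9,-9,-9,-9,-9
a: 0,1,2,3,4,5,6,7,8,9,10,11,12,12,12,12,12,12,12,12,12,12,12,12,12,12,12,12,12,12,12,12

steps = 6; useful = 108; efficiency = 108/192 = 9/16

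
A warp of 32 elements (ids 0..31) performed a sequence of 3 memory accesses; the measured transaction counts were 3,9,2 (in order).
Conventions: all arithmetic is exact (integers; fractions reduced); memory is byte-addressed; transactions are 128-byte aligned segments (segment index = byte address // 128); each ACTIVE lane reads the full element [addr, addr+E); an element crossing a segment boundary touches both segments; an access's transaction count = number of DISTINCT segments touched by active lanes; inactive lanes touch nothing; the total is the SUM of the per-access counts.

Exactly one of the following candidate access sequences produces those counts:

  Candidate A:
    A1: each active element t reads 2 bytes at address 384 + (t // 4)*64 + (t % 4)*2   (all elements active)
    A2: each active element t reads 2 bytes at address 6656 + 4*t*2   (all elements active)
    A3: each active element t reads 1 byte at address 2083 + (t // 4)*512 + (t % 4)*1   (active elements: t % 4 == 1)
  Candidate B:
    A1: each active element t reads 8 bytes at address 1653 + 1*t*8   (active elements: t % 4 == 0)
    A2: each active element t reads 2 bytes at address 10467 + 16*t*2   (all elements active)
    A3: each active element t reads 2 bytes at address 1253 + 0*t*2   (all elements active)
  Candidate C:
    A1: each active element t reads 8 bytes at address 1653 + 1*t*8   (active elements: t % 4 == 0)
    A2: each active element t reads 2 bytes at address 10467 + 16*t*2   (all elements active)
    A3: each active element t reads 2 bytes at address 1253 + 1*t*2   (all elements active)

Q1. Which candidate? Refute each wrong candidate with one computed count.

A: A1 gives 4 transactions, not 3
B: A3 gives 1 transaction, not 2
C: all counts match (3,9,2)

Answer: C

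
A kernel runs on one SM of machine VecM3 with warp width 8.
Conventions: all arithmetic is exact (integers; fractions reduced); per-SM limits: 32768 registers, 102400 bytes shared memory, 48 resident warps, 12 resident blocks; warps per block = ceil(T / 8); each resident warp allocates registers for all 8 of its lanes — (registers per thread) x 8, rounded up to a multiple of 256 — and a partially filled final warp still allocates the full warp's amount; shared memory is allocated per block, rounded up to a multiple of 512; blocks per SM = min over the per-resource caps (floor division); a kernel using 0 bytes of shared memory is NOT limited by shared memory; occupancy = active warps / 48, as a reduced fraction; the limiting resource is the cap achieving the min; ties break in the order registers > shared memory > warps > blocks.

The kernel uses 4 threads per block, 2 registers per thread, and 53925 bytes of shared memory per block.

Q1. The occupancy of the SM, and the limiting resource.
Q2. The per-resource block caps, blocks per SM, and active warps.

Answer: occupancy 1/48, limited by shared memory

registers: 128 blocks
shared memory: 1 block
warps: 48 blocks
blocks: 12 blocks

Answer: 1 block, 1 active warp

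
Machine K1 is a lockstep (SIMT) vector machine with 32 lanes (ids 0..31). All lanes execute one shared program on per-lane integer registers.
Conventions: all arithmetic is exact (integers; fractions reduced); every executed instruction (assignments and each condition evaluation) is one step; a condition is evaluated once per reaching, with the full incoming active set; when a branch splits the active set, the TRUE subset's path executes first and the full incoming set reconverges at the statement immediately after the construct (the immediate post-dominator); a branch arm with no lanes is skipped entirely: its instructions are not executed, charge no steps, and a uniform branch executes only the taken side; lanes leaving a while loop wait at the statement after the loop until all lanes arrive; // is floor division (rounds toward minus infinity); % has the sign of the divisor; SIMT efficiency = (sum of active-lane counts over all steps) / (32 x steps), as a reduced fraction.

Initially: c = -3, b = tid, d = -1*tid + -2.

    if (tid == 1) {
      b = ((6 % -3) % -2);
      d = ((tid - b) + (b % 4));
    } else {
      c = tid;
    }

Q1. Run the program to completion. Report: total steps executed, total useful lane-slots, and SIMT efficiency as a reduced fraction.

Answer: 4 steps, 65 useful, 65/128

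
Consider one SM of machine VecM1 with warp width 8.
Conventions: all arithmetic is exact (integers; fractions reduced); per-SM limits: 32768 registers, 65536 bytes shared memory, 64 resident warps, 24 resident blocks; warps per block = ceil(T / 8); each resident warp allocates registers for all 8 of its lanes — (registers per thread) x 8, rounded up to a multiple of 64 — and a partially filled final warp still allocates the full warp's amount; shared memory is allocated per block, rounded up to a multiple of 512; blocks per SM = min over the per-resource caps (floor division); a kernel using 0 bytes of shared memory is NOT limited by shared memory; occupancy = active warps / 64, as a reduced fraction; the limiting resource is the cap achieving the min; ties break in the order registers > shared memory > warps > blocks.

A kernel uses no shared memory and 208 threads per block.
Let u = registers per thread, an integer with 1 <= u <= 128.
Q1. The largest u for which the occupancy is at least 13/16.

Answer: u = 72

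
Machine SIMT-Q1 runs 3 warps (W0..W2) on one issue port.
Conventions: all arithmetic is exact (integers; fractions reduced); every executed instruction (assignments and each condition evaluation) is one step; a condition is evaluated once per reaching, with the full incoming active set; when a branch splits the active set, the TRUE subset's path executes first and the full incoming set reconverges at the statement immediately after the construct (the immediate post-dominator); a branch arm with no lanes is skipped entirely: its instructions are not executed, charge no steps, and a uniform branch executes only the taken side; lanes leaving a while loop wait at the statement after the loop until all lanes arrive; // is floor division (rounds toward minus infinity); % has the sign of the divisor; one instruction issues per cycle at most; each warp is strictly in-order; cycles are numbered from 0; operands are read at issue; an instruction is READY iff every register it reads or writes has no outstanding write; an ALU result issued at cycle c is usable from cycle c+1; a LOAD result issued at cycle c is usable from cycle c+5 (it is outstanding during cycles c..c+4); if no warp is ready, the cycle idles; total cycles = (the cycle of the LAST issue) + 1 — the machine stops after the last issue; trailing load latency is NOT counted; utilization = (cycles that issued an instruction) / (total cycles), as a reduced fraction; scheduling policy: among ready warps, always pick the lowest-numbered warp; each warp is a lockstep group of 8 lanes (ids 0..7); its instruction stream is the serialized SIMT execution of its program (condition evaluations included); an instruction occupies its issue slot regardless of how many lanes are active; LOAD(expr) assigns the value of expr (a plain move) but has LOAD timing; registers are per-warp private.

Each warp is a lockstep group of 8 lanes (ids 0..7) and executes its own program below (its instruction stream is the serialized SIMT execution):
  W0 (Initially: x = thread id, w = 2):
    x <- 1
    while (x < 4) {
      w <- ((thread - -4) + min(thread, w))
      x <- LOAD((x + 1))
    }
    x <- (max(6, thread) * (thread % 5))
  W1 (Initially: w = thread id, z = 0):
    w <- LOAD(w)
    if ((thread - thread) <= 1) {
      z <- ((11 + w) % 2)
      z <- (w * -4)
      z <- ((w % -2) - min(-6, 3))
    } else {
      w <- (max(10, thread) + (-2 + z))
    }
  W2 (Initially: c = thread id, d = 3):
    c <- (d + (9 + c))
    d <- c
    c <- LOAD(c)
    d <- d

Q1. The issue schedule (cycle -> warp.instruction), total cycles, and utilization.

cycle 0: W0.I0
cycle 1: W0.I1
cycle 2: W0.I2
cycle 3: W0.I3
cycle 4: W1.I0
cycle 5: W1.I1
cycle 6: W2.I0
cycle 7: W2.I1
cycle 8: W0.I4
cycle 9: W0.I5
cycle 10: W0.I6
cycle 11: W1.I2
cycle 12: W1.I3
cycle 13: W1.I4
cycle 14: W2.I2
cycle 15: W0.I7
cycle 16: W0.I8
cycle 17: W0.I9
cycle 18: W2.I3
cycle 19: idle
cycle 20: idle
cycle 21: idle
cycle 22: W0.I10
cycle 23: W0.I11

Answer: 24 cycles, utilization 7/8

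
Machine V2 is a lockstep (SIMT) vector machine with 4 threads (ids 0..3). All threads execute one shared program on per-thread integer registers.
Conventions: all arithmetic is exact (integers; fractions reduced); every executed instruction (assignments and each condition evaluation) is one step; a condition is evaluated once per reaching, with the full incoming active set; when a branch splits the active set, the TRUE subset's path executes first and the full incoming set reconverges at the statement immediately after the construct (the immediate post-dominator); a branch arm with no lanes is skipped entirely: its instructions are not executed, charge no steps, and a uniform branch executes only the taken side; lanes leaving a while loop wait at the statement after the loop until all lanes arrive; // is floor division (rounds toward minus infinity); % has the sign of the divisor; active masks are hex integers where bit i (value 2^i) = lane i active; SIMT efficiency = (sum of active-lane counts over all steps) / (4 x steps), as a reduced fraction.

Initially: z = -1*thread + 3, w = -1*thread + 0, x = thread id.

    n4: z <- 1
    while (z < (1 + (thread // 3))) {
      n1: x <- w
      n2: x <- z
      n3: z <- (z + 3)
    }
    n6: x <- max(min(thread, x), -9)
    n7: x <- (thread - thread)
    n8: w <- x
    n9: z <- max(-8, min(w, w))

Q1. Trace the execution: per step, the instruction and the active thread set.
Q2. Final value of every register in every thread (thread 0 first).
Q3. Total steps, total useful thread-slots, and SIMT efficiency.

step 0: z <- 1                       0xf
step 1: eval (z < (1 + (thread // 3))) 0xf
step 2: x <- w                       0x8
step 3: x <- z                       0x8
step 4: z <- (z + 3)                 0x8
step 5: eval (z < (1 + (thread // 3))) 0x8
step 6: x <- max(min(thread, x), -9) 0xf
step 7: x <- (thread - thread)       0xf
step 8: w <- x                       0xf
step 9: z <- max(-8, min(w, w))      0xf

Answer: 10 steps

z: 0,0,0,0
w: 0,0,0,0
x: 0,0,0,0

steps = 10; useful = 28; efficiency = 28/40 = 7/10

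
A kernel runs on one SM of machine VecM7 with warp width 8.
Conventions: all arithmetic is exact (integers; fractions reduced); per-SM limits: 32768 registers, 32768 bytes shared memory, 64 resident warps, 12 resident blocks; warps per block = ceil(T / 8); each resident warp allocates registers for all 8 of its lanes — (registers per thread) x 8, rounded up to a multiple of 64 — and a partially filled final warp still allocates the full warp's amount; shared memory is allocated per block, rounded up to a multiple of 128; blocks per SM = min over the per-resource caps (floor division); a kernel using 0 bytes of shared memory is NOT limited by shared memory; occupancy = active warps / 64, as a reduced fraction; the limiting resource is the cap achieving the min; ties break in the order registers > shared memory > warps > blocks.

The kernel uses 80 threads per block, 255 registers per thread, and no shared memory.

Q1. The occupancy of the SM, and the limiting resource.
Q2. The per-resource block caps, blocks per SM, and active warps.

Answer: occupancy 5/32, limited by registers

registers: 1 block
shared memory: no limit (kernel uses none)
warps: 6 blocks
blocks: 12 blocks

Answer: 1 block, 10 active warps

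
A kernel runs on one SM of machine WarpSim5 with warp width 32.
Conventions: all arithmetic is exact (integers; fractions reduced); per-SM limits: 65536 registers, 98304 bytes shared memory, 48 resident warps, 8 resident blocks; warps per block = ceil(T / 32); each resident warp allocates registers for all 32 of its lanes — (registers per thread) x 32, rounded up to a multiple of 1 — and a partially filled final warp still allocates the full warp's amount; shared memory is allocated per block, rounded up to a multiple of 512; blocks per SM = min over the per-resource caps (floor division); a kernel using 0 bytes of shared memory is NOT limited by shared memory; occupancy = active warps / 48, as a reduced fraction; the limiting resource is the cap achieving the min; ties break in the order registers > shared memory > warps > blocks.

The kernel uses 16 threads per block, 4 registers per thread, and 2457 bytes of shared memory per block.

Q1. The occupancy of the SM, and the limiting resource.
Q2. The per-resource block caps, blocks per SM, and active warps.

Answer: occupancy 1/6, limited by blocks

registers: 512 blocks
shared memory: 38 blocks
warps: 48 blocks
blocks: 8 blocks

Answer: 8 blocks, 8 active warps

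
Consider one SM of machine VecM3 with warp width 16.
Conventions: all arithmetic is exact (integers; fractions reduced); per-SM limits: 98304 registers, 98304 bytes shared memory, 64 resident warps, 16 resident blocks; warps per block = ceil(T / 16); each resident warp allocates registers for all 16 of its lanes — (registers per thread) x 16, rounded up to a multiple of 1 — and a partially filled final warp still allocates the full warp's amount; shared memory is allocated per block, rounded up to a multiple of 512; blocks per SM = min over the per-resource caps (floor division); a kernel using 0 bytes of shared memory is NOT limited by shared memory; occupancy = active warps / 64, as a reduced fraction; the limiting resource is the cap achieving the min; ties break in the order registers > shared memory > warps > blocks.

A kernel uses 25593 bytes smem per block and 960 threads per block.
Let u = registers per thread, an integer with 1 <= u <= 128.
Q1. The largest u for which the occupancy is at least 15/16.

Answer: u = 102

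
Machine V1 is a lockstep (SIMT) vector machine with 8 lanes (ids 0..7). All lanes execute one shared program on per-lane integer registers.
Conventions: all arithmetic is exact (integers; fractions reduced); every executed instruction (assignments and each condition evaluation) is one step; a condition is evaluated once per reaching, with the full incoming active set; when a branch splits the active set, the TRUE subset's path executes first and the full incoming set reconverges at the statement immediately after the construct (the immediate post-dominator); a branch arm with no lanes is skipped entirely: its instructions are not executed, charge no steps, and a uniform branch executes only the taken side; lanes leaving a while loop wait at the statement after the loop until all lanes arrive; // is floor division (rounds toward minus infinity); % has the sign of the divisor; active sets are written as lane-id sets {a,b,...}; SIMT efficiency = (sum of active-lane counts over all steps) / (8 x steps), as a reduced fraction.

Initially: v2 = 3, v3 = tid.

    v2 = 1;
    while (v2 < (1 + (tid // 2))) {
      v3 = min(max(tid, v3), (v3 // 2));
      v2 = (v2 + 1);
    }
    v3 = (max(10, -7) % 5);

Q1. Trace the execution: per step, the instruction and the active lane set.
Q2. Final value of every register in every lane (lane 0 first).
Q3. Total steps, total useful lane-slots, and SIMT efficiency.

step 0: v2 <- 1                      {0,1,2,3,4,5,6,7}
step 1: eval (v2 < (1 + (tid // 2))) {0,1,2,3,4,5,6,7}
step 2: v3 <- min(max(tid, v3), (v3 // 2)) {2,3,4,5,6,7}
step 3: v2 <- (v2 + 1)               {2,3,4,5,6,7}
step 4: eval (v2 < (1 + (tid // 2))) {2,3,4,5,6,7}
step 5: v3 <- min(max(tid, v3), (v3 // 2)) {4,5,6,7}
step 6: v2 <- (v2 + 1)               {4,5,6,7}
step 7: eval (v2 < (1 + (tid // 2))) {4,5,6,7}
step 8: v3 <- min(max(tid, v3), (v3 // 2)) {6,7}
step 9: v2 <- (v2 + 1)               {6,7}
step 10: eval (v2 < (1 + (tid // 2))) {6,7}
step 11: v3 <- (max(10, -7) % 5)      {0,1,2,3,4,5,6,7}

Answer: 12 steps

v2: 1,1,2,2,3,3,4,4
v3: 0,0,0,0,0,0,0,0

steps = 12; useful = 60; efficiency = 60/96 = 5/8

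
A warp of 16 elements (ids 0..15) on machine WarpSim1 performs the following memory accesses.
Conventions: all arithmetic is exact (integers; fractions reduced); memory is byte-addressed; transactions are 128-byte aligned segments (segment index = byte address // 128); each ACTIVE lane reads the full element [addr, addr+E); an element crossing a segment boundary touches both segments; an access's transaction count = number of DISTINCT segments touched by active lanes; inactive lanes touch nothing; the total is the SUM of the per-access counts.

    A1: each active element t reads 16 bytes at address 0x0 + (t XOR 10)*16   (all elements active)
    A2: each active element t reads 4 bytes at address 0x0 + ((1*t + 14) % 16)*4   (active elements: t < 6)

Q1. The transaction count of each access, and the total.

A1: 2 transactions
A2: 1 transaction

Answer: 2,1; total 3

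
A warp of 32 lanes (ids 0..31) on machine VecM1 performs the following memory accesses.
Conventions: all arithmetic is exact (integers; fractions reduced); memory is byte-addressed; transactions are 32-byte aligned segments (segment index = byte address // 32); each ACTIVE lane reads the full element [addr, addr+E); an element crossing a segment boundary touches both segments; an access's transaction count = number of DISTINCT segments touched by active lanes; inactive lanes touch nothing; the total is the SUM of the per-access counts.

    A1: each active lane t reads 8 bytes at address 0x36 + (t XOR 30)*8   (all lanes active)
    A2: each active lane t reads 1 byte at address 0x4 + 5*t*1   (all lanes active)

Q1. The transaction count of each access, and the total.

A1: 9 transactions
A2: 5 transactions

Answer: 9,5; total 14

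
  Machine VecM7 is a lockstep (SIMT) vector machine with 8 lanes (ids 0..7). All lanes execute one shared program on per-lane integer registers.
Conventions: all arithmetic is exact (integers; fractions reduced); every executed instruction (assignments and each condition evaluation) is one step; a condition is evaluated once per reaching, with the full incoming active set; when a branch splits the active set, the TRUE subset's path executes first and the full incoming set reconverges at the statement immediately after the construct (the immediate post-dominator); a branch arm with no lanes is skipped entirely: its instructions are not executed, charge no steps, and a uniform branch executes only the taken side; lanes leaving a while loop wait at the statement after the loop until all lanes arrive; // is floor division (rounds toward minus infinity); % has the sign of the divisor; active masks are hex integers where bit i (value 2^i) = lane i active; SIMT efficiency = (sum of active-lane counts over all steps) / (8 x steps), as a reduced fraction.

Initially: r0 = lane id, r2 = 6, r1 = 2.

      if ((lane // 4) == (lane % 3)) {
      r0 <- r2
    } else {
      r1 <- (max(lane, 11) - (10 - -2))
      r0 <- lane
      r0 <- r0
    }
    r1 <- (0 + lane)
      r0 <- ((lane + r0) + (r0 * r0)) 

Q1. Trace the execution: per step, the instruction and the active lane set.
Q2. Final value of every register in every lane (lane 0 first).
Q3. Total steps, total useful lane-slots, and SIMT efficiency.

step 0: eval ((lane // 4) == (lane % 3)) 0xff
step 1: r0 <- r2                     0x99
step 2: r1 <- (max(lane, 11) - (10 - -2)) 0x66
step 3: r0 <- lane                   0x66
step 4: r0 <- r0                     0x66
step 5: r1 <- (0 + lane)             0xff
step 6: r0 <- ((lane + r0) + (r0 * r0)) 0xff

Answer: 7 steps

r0: 42,3,8,45,46,35,48,49
r2: 6,6,6,6,6,6,6,6
r1: 0,1,2,3,4,5,6,7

steps = 7; useful = 40; efficiency = 40/56 = 5/7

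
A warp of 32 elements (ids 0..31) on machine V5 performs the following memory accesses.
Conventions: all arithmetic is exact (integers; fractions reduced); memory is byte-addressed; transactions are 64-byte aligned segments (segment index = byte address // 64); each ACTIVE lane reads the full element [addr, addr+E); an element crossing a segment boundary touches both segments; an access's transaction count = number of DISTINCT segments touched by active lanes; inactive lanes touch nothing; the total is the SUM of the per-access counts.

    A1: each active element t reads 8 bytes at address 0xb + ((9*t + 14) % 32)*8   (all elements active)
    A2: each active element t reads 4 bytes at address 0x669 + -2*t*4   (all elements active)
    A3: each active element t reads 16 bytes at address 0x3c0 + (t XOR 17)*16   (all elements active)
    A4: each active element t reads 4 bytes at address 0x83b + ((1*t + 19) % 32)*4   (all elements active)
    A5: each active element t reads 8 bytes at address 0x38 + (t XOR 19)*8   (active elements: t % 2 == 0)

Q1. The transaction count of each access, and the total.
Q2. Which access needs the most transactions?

A1: 5 transactions
A2: 5 transactions
A3: 8 transactions
A4: 3 transactions
A5: 4 transactions

Answer: 5,5,8,3,4; total 25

Answer: A3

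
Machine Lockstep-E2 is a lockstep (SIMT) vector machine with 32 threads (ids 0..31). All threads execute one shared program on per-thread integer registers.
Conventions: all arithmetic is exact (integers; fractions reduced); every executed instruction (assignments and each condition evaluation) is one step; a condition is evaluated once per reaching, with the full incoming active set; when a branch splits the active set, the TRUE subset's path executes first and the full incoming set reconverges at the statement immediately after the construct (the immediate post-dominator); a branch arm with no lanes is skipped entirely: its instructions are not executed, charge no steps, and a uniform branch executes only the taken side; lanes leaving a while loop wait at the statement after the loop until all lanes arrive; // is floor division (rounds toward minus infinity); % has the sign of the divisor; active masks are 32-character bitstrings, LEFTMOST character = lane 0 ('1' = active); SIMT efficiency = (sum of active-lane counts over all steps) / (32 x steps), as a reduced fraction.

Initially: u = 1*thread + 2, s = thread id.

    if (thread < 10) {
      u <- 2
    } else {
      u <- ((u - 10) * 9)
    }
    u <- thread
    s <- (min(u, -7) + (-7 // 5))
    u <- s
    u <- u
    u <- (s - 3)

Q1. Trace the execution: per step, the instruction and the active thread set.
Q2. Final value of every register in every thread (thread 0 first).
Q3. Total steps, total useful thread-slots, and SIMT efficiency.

step 0: eval (thread < 10)           11111111111111111111111111111111
step 1: u <- 2                       11111111110000000000000000000000
step 2: u <- ((u - 10) * 9)          00000000001111111111111111111111
step 3: u <- thread                  11111111111111111111111111111111
step 4: s <- (min(u, -7) + (-7 // 5)) 11111111111111111111111111111111
step 5: u <- s                       11111111111111111111111111111111
step 6: u <- u                       11111111111111111111111111111111
step 7: u <- (s - 3)                 11111111111111111111111111111111

Answer: 8 steps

u: -12,-12,-12,-12,-12,-12,-12,-12,-12,-12,-12,-12,-12,-12,-12,-12,-12,-12,-12,-12,-12,-12,-12,-12,-12,-12,-12,-12,-12,-12,-12,-12
s: -9,-9,-9,-9,-9,-9,-9,-9,-9,-9,-9,-9,-9,-9,-9,-9,-9,-9,-9,-9,-9,-9,-9,-9,-9,-9,-9,-9,-9,-9,-9,-9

steps = 8; useful = 224; efficiency = 224/256 = 7/8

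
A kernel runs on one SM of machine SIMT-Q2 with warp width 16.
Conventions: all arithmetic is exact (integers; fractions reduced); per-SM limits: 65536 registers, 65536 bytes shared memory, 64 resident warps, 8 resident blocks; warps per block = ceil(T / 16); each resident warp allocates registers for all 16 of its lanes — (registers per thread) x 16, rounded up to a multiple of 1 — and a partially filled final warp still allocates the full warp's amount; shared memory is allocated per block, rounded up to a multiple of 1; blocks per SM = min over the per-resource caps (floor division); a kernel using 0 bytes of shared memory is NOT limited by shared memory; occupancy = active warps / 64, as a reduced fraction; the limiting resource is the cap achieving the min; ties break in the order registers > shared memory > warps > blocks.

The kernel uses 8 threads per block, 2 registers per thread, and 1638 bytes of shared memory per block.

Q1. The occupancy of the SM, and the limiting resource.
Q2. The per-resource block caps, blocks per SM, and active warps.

Answer: occupancy 1/8, limited by blocks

registers: 2048 blocks
shared memory: 40 blocks
warps: 64 blocks
blocks: 8 blocks

Answer: 8 blocks, 8 active warps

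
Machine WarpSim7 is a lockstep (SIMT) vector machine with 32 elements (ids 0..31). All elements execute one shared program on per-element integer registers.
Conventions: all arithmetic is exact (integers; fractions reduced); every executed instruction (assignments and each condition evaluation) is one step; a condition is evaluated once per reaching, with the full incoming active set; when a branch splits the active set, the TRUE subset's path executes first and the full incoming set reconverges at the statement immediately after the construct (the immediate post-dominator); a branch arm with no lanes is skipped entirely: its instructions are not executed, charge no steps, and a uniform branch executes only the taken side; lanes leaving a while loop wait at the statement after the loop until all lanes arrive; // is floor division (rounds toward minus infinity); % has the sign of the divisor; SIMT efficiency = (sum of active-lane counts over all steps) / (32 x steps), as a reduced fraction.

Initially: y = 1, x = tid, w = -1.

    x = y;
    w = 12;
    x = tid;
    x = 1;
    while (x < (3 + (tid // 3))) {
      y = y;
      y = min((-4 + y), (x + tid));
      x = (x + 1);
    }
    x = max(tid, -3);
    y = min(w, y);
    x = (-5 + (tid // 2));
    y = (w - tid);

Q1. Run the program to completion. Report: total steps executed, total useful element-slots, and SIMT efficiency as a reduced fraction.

Answer: 57 steps, 1164 useful, 97/152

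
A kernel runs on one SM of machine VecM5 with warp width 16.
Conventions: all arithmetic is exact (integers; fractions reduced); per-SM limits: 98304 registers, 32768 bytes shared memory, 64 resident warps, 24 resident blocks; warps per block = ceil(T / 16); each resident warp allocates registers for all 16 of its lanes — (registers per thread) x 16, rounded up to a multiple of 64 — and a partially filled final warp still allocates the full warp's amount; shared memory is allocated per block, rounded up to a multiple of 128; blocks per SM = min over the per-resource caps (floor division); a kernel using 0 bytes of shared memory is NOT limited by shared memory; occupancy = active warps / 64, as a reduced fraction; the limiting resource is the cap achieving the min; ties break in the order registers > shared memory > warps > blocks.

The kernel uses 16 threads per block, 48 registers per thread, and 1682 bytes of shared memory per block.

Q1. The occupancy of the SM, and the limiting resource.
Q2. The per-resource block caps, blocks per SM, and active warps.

Answer: occupancy 9/32, limited by shared memory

registers: 128 blocks
shared memory: 18 blocks
warps: 64 blocks
blocks: 24 blocks

Answer: 18 blocks, 18 active warps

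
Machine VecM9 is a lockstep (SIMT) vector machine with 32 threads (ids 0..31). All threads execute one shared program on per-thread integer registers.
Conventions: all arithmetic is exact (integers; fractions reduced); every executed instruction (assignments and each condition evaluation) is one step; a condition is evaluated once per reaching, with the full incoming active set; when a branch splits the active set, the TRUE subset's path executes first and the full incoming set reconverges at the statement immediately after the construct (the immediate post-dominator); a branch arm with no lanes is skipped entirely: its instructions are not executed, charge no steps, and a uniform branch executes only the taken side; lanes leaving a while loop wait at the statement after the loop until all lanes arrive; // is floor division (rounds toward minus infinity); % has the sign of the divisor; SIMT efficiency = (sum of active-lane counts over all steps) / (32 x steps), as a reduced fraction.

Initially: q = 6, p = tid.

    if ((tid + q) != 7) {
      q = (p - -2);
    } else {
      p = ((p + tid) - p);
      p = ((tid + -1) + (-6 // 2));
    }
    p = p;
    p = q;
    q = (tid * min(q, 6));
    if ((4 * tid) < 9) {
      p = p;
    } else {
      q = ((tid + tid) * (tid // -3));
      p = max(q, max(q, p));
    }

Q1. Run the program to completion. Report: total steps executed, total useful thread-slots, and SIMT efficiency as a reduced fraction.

Answer: 11 steps, 254 useful, 127/176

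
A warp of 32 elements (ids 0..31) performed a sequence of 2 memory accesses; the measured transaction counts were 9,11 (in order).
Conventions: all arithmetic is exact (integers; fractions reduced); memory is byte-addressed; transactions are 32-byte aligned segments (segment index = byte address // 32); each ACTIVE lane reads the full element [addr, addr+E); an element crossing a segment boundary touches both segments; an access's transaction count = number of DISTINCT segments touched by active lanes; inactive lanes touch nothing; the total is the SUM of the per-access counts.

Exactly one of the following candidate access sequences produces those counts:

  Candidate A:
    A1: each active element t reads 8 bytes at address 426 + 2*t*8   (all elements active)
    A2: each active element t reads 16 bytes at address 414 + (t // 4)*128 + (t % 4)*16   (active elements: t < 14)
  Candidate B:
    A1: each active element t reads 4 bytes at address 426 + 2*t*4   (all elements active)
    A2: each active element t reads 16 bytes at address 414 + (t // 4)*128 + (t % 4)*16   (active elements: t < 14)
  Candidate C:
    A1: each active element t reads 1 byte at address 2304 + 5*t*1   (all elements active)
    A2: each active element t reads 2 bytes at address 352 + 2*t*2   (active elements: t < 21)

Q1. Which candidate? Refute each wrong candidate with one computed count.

A: A1 gives 17 transactions, not 9
C: A1 gives 5 transactions, not 9
B: all counts match (9,11)

Answer: B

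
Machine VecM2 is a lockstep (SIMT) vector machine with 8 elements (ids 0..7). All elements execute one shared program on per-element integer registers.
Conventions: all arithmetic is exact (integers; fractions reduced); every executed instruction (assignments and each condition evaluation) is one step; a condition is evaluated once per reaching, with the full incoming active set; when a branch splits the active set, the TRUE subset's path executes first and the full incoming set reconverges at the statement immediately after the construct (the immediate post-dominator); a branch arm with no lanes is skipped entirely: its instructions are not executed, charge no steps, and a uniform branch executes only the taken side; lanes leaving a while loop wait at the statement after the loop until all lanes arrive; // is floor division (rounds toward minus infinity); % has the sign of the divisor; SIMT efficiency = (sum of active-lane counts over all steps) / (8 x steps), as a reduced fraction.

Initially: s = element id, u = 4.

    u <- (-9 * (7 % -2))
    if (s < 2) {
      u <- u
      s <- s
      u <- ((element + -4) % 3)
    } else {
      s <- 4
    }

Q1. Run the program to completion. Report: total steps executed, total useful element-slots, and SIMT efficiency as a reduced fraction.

Answer: 6 steps, 28 useful, 7/12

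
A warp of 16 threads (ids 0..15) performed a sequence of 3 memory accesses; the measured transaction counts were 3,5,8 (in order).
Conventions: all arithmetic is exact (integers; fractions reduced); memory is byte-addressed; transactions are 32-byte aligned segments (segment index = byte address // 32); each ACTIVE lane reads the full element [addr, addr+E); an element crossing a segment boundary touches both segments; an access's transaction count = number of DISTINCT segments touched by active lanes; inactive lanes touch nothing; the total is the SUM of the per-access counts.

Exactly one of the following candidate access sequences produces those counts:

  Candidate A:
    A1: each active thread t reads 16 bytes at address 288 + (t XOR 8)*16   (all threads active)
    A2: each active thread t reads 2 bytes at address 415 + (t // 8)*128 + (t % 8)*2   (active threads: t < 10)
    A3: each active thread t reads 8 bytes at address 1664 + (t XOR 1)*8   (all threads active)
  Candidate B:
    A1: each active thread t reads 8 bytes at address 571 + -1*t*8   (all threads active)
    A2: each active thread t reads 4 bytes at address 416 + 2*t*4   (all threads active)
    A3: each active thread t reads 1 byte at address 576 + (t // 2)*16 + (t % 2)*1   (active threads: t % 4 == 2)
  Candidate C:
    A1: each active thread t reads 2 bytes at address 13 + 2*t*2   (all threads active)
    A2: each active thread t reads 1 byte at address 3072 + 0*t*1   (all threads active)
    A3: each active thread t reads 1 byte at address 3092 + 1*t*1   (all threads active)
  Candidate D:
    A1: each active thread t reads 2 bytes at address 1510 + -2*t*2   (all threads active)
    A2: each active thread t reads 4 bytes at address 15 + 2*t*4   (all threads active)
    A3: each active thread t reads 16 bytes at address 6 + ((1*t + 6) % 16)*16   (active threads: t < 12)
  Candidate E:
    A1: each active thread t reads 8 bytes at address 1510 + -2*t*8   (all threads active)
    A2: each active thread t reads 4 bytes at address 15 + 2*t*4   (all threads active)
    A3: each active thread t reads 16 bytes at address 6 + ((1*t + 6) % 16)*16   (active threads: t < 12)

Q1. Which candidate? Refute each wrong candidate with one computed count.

A: A1 gives 8 transactions, not 3
B: A1 gives 5 transactions, not 3
C: A2 gives 1 transaction, not 5
E: A1 gives 9 transactions, not 3
D: all counts match (3,5,8)

Answer: D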